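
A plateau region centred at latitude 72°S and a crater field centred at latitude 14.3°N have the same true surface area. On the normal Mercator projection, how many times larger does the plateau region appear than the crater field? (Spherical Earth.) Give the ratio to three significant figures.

9.83

Mercator is conformal with k = sec φ, so areal scale = k² = sec²φ.
At 72°: sec²(72°) = 1/0.3090² = 10.47.
At 14.3°: sec²(14.3°) = 1/0.9690² = 1.065.
Ratio = 10.47/1.065 = cos²(14.3°)/cos²(72°) ≈ 9.83.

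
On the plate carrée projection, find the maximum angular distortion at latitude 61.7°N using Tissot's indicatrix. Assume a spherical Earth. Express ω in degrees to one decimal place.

In the plate carrée (x = Rλ, y = Rφ), meridians are true-scale (h = 1) and parallels are stretched by k = sec φ.
At 61.7°: h = 1.000, k = 2.109; principal scales a = 2.109, b = 1.000.
sin(ω/2) = (a − b)/(a + b) = 1.109/3.109 = 0.3568, so ω = 2 arcsin(0.3568) ≈ 41.8°.

41.8°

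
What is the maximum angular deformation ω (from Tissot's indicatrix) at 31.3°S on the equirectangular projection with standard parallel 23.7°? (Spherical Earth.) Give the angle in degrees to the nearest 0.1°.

4.0°

In the equirectangular projection with standard parallel φ₀ = 23.7° (x = Rλ cos φ₀, y = Rφ), meridians are true-scale (h = 1) and the parallel scale is k = cos φ₀ / cos φ.
At 31.3°: h = 1.000, k = 1.072; principal scales a = 1.072, b = 1.000.
sin(ω/2) = (a − b)/(a + b) = 0.07163/2.072 = 0.03458, so ω = 2 arcsin(0.03458) ≈ 4.0°.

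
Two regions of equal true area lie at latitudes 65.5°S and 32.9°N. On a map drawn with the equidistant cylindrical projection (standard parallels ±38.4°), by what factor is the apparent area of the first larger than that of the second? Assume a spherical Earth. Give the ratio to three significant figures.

In the equirectangular projection with standard parallel φ₀ = 38.4° (x = Rλ cos φ₀, y = Rφ), meridians are true-scale (h = 1) and the parallel scale is k = cos φ₀ / cos φ.
Areal scale at 65.5°: h·k = 1.000 × 1.890 = 1.890.
Areal scale at 32.9°: h·k = 1.000 × 0.9334 = 0.9334.
Ratio = 1.890/0.9334 ≈ 2.02.

2.02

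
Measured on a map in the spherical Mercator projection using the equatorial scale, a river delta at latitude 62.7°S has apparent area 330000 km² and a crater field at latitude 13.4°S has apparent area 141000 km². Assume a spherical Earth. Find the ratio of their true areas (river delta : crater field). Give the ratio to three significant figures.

On Mercator the areal scale is sec²φ, so true area = apparent × cos²φ.
True area of river delta: 330000 × cos²(62.7°) = 330000 × 0.2104 = 69420 km².
True area of crater field: 141000 × cos²(13.4°) = 141000 × 0.9463 = 133400 km².
Ratio = 69420 / 133400 ≈ 0.520.

0.520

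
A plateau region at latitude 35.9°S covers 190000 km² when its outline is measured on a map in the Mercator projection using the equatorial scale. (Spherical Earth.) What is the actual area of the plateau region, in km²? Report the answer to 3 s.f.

125000 km²

Mercator is conformal, so the point scale is isotropic: h = k = sec φ = 1/cos φ.
Areal scale = k² = sec²φ = 1/cos²(35.9°) = 1/0.8100² = 1.524.
True area = apparent / (areal scale) = 190000 / 1.524 ≈ 125000 km².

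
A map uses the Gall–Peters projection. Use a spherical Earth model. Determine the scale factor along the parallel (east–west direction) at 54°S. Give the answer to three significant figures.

1.20

The Gall–Peters projection is cylindrical equal-area with φ₀ = 45°. A cylindrical equal-area projection with standard parallel φ₀ has meridian scale h = cos φ / cos φ₀ and parallel scale k = cos φ₀ / cos φ (so areas are preserved, h·k = 1).
k = cos 45° / cos 54° = 0.7071/0.5878 = 1.203.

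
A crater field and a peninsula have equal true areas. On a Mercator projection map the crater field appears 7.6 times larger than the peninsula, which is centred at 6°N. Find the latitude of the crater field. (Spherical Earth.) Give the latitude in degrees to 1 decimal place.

68.9°

Mercator areal scale is sec²φ, so apparent-area ratio = sec²φ₁ / sec²φ₂ = cos²φ₂ / cos²φ₁.
cos²φ₂ / cos²φ₁ = 7.6  ⇒  cos φ₁ = cos 6° / √7.6 = 0.9945/2.757 = 0.3608.
φ₁ = arccos(0.3608) ≈ 68.9°.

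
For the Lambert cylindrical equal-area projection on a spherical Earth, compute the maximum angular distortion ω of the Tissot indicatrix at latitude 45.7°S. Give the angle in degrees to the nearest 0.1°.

The Lambert cylindrical equal-area projection is the cylindrical equal-area projection with its standard parallel at the equator (φ₀ = 0). Cylindrical equal-area (φ₀ = 0°): h = cos φ / cos 0° along meridians, k = cos 0° / cos φ along parallels; h·k = 1.
At 45.7°: h = 0.6984, k = 1.432; principal scales a = 1.432, b = 0.6984.
sin(ω/2) = (a − b)/(a + b) = 0.7334/2.130 = 0.3443, so ω = 2 arcsin(0.3443) ≈ 40.3°.

40.3°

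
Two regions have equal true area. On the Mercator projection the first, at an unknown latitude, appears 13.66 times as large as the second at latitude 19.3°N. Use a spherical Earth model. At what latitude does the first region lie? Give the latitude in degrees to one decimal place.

75.2°

For equal true areas on Mercator, apparent areas scale as sec²φ, so the ratio is cos²φ₂ / cos²φ₁.
cos²φ₂ / cos²φ₁ = 13.66  ⇒  cos φ₁ = cos 19.3° / √13.66 = 0.9438/3.696 = 0.2554.
φ₁ = arccos(0.2554) ≈ 75.2°.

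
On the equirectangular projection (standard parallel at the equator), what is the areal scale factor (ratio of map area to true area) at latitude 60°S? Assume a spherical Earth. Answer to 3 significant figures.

2.00

In the plate carrée (x = Rλ, y = Rφ), meridians are true-scale (h = 1) and parallels are stretched by k = sec φ.
Areal scale = h·k = 1 × sec φ; at 60°, h = 1.000, k = 2.000, so h·k = 2.000.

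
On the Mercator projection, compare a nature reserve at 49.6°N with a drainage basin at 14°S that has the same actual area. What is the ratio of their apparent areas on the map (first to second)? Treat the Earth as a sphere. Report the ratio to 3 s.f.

2.24

Mercator areal scale is sec²φ.
At 49.6°: sec²(49.6°) = 1/0.6481² = 2.381.
At 14°: sec²(14°) = 1/0.9703² = 1.062.
Ratio = 2.381/1.062 = cos²(14°)/cos²(49.6°) ≈ 2.24.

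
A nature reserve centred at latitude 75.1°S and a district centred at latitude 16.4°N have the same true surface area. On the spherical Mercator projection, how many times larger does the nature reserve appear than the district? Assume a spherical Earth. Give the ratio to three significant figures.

13.9

Mercator areal scale is sec²φ.
At 75.1°: sec²(75.1°) = 1/0.2571² = 15.12.
At 16.4°: sec²(16.4°) = 1/0.9593² = 1.087.
Ratio = 15.12/1.087 = cos²(16.4°)/cos²(75.1°) ≈ 13.9.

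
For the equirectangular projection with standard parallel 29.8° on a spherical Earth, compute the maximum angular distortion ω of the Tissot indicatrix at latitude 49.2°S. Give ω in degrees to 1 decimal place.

In the equirectangular projection with standard parallel φ₀ = 29.8° (x = Rλ cos φ₀, y = Rφ), meridians are true-scale (h = 1) and the parallel scale is k = cos φ₀ / cos φ.
At 49.2°: h = 1.000, k = 1.328; principal scales a = 1.328, b = 1.000.
sin(ω/2) = (a − b)/(a + b) = 0.3280/2.328 = 0.1409, so ω = 2 arcsin(0.1409) ≈ 16.2°.

16.2°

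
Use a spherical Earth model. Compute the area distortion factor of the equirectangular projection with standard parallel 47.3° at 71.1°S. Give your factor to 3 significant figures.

With standard parallel φ₀ = 47.3°, the equirectangular projection gives x = Rλ cos φ₀, y = Rφ, so h = 1 and k = cos 47.3° / cos φ.
Areal scale = h·k = 1 × cos φ₀ / cos φ; at 71.1°, h = 1.000, k = 2.094, so h·k = 2.094.

2.09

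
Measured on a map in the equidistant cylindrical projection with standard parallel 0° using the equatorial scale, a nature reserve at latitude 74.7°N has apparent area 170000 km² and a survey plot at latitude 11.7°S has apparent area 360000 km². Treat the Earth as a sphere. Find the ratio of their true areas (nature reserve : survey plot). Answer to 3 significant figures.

Plate carrée has h = 1 and k = sec φ, giving areal scale sec φ; true area = (apparent area) · cos φ.
True area of nature reserve: 170000 × cos(74.7°) = 170000 × 0.2639 = 44860 km².
True area of survey plot: 360000 × cos(11.7°) = 360000 × 0.9792 = 352500 km².
Ratio = 44860 / 352500 ≈ 0.127.

0.127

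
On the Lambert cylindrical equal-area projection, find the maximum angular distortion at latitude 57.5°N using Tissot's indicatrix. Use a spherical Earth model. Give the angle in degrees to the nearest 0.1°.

67.0°

The Lambert cylindrical equal-area projection is the cylindrical equal-area projection with its standard parallel at the equator (φ₀ = 0). A cylindrical equal-area projection with standard parallel φ₀ has meridian scale h = cos φ / cos φ₀ and parallel scale k = cos φ₀ / cos φ (so areas are preserved, h·k = 1).
At 57.5°: h = 0.5373, k = 1.861; principal scales a = 1.861, b = 0.5373.
sin(ω/2) = (a − b)/(a + b) = 1.324/2.398 = 0.5520, so ω = 2 arcsin(0.5520) ≈ 67.0°.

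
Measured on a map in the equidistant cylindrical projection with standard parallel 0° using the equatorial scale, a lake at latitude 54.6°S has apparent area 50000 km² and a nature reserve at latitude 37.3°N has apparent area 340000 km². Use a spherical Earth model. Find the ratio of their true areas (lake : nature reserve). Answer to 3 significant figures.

0.107

On the plate carrée, areal scale = h·k = 1 × sec φ, so true area = apparent × cos φ.
True area of lake: 50000 × cos(54.6°) = 50000 × 0.5793 = 28960 km².
True area of nature reserve: 340000 × cos(37.3°) = 340000 × 0.7955 = 270500 km².
Ratio = 28960 / 270500 ≈ 0.107.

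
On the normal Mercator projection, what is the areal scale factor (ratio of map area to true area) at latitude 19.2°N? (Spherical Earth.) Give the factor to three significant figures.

The Mercator projection is conformal; its linear scale factor is the same in every direction and equals sec φ = 1/cos φ.
Areal scale = k² = sec²φ = 1/cos²(19.2°) = 1/0.9444² = 1.121.

1.12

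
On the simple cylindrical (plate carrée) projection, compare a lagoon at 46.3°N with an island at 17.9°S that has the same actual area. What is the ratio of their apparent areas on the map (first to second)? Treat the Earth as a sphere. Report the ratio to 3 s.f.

Plate carrée maps x = Rλ, y = Rφ. The meridian scale is h = 1 and the parallel scale is k = 1/cos φ = sec φ.
Areal scale at 46.3°: h·k = 1.000 × 1.447 = 1.447.
Areal scale at 17.9°: h·k = 1.000 × 1.051 = 1.051.
Ratio = 1.447/1.051 ≈ 1.38.

1.38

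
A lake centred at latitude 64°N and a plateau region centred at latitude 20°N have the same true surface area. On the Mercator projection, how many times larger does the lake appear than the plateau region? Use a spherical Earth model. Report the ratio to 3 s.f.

4.60

Mercator areal scale is sec²φ.
At 64°: sec²(64°) = 1/0.4384² = 5.204.
At 20°: sec²(20°) = 1/0.9397² = 1.132.
Ratio = 5.204/1.132 = cos²(20°)/cos²(64°) ≈ 4.60.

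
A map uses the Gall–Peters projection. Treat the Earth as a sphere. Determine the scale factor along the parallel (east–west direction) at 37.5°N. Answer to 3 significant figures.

Gall–Peters is a cylindrical equal-area projection with standard parallels at ±45°. A cylindrical equal-area projection with standard parallel φ₀ has meridian scale h = cos φ / cos φ₀ and parallel scale k = cos φ₀ / cos φ (so areas are preserved, h·k = 1).
k = cos 45° / cos 37.5° = 0.7071/0.7934 = 0.8913.

0.891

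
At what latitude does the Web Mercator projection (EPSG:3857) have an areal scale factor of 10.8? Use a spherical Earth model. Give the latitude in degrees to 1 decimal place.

72.3°

Mercator areal scale is sec²φ.
sec²φ = 10.8  ⇒  cos²φ = 0.09259  ⇒  cos φ = 0.3043.
φ = arccos(0.3043) ≈ 72.3°.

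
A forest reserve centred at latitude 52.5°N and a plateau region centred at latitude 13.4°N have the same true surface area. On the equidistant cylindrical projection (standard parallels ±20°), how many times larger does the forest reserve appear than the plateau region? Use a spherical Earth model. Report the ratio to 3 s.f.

The equidistant cylindrical projection with φ₀ = 20° has h = 1 (meridians true) and k = cos φ₀ / cos φ along parallels.
Areal scale at 52.5°: h·k = 1.000 × 1.544 = 1.544.
Areal scale at 13.4°: h·k = 1.000 × 0.9660 = 0.9660.
Ratio = 1.544/0.9660 ≈ 1.60.

1.60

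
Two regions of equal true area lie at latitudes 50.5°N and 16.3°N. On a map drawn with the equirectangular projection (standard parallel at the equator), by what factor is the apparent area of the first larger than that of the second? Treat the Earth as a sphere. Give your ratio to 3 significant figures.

For the equirectangular projection with φ₀ = 0 (plate carrée), h = 1 along meridians and k = sec φ along parallels.
Areal scale at 50.5°: h·k = 1.000 × 1.572 = 1.572.
Areal scale at 16.3°: h·k = 1.000 × 1.042 = 1.042.
Ratio = 1.572/1.042 ≈ 1.51.

1.51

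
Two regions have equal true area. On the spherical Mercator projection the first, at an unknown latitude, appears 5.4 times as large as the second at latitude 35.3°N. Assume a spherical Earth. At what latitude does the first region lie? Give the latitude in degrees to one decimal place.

69.4°

Mercator areal scale is sec²φ, so apparent-area ratio = sec²φ₁ / sec²φ₂ = cos²φ₂ / cos²φ₁.
cos²φ₂ / cos²φ₁ = 5.4  ⇒  cos φ₁ = cos 35.3° / √5.4 = 0.8161/2.324 = 0.3512.
φ₁ = arccos(0.3512) ≈ 69.4°.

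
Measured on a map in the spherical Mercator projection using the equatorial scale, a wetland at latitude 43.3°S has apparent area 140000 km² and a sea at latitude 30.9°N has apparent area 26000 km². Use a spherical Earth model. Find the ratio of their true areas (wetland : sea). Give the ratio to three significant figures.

Since Mercator area scale is 1/cos²φ, the true area equals the apparent area multiplied by cos²φ.
True area of wetland: 140000 × cos²(43.3°) = 140000 × 0.5297 = 74150 km².
True area of sea: 26000 × cos²(30.9°) = 26000 × 0.7363 = 19140 km².
Ratio = 74150 / 19140 ≈ 3.87.

3.87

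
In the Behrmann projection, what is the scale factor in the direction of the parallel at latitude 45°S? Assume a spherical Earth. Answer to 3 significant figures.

1.22

The Behrmann projection is cylindrical equal-area with φ₀ = 30°. For cylindrical equal-area with standard parallel φ₀, h = cos φ / cos φ₀ and k = cos φ₀ / cos φ, so h·k = 1.
k = cos 30° / cos 45° = 0.8660/0.7071 = 1.225.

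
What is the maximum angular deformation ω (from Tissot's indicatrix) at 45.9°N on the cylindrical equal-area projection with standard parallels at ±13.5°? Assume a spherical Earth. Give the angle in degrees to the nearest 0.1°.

A cylindrical equal-area projection with standard parallel φ₀ has meridian scale h = cos φ / cos φ₀ and parallel scale k = cos φ₀ / cos φ (so areas are preserved, h·k = 1).
At 45.9°: h = 0.7157, k = 1.397; principal scales a = 1.397, b = 0.7157.
sin(ω/2) = (a − b)/(a + b) = 0.6816/2.113 = 0.3226, so ω = 2 arcsin(0.3226) ≈ 37.6°.

37.6°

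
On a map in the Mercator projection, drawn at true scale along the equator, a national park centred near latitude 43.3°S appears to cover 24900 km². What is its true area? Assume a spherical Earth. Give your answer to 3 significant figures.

13200 km²

The Mercator projection is conformal; its linear scale factor is the same in every direction and equals sec φ = 1/cos φ.
Areal scale = k² = sec²φ = 1/cos²(43.3°) = 1/0.7278² = 1.888.
True area = apparent / (areal scale) = 24900 / 1.888 ≈ 13200 km².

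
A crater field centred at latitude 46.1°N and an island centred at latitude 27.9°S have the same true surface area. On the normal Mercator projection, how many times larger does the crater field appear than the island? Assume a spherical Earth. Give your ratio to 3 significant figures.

1.62

On Mercator, area is exaggerated by sec²φ = 1/cos²φ.
At 46.1°: sec²(46.1°) = 1/0.6934² = 2.080.
At 27.9°: sec²(27.9°) = 1/0.8838² = 1.280.
Ratio = 2.080/1.280 = cos²(27.9°)/cos²(46.1°) ≈ 1.62.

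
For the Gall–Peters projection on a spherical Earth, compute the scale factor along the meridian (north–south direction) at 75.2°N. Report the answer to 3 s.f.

0.361

The Gall–Peters projection is cylindrical equal-area with φ₀ = 45°. Cylindrical equal-area (φ₀ = 45°): h = cos φ / cos 45° along meridians, k = cos 45° / cos φ along parallels; h·k = 1.
h = cos 75.2° / cos 45° = 0.2554/0.7071 = 0.3613.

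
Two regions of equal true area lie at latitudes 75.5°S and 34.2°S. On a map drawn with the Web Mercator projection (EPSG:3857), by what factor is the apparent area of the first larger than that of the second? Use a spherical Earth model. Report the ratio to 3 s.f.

Mercator areal scale is sec²φ.
At 75.5°: sec²(75.5°) = 1/0.2504² = 15.95.
At 34.2°: sec²(34.2°) = 1/0.8271² = 1.462.
Ratio = 15.95/1.462 = cos²(34.2°)/cos²(75.5°) ≈ 10.9.

10.9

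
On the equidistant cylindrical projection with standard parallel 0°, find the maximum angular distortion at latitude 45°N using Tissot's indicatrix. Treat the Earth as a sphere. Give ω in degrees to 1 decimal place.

In the plate carrée (x = Rλ, y = Rφ), meridians are true-scale (h = 1) and parallels are stretched by k = sec φ.
At 45°: h = 1.000, k = 1.414; principal scales a = 1.414, b = 1.000.
sin(ω/2) = (a − b)/(a + b) = 0.4142/2.414 = 0.1716, so ω = 2 arcsin(0.1716) ≈ 19.8°.

19.8°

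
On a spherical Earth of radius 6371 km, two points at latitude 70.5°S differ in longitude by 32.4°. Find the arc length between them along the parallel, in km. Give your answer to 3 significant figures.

1200 km

Arc length along a parallel = R cos φ · Δλ (with Δλ in radians).
= 6371 × cos 70.5° × (32.4° × π/180) = 6371 × 0.3338 × 0.5655 ≈ 1200 km.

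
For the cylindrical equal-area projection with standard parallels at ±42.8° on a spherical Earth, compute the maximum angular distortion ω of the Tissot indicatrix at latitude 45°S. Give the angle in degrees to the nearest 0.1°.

4.2°

Cylindrical equal-area (φ₀ = 42.8°): h = cos φ / cos 42.8° along meridians, k = cos 42.8° / cos φ along parallels; h·k = 1.
At 45°: h = 0.9637, k = 1.038; principal scales a = 1.038, b = 0.9637.
sin(ω/2) = (a − b)/(a + b) = 0.07394/2.001 = 0.03694, so ω = 2 arcsin(0.03694) ≈ 4.2°.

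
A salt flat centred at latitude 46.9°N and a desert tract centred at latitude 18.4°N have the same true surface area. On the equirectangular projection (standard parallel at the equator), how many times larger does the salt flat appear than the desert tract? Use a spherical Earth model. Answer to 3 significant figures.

For the equirectangular projection with φ₀ = 0 (plate carrée), h = 1 along meridians and k = sec φ along parallels.
Areal scale at 46.9°: h·k = 1.000 × 1.464 = 1.464.
Areal scale at 18.4°: h·k = 1.000 × 1.054 = 1.054.
Ratio = 1.464/1.054 ≈ 1.39.

1.39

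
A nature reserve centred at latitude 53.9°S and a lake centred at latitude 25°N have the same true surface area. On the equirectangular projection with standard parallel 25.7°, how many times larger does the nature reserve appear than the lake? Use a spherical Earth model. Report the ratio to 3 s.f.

1.54

The equidistant cylindrical projection with φ₀ = 25.7° has h = 1 (meridians true) and k = cos φ₀ / cos φ along parallels.
Areal scale at 53.9°: h·k = 1.000 × 1.529 = 1.529.
Areal scale at 25°: h·k = 1.000 × 0.9942 = 0.9942.
Ratio = 1.529/0.9942 ≈ 1.54.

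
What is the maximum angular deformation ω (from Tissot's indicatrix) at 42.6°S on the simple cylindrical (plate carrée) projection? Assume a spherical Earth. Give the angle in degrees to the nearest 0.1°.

17.5°

For the equirectangular projection with φ₀ = 0 (plate carrée), h = 1 along meridians and k = sec φ along parallels.
At 42.6°: h = 1.000, k = 1.359; principal scales a = 1.359, b = 1.000.
sin(ω/2) = (a − b)/(a + b) = 0.3585/2.359 = 0.1520, so ω = 2 arcsin(0.1520) ≈ 17.5°.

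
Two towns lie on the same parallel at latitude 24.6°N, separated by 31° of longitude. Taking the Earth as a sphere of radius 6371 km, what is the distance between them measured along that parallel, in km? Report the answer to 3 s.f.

3130 km

Arc length along a parallel = R cos φ · Δλ (with Δλ in radians).
= 6371 × cos 24.6° × (31° × π/180) = 6371 × 0.9092 × 0.5411 ≈ 3130 km.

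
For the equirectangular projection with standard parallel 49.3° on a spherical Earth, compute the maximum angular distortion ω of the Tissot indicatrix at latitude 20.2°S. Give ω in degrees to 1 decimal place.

20.7°

With standard parallel φ₀ = 49.3°, the equirectangular projection gives x = Rλ cos φ₀, y = Rφ, so h = 1 and k = cos 49.3° / cos φ.
At 20.2°: h = 1.000, k = 0.6948; principal scales a = 1.000, b = 0.6948.
sin(ω/2) = (a − b)/(a + b) = 0.3052/1.695 = 0.1801, so ω = 2 arcsin(0.1801) ≈ 20.7°.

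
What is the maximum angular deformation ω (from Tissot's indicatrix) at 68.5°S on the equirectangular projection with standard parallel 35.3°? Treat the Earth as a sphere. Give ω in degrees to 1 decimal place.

With standard parallel φ₀ = 35.3°, the equirectangular projection gives x = Rλ cos φ₀, y = Rφ, so h = 1 and k = cos 35.3° / cos φ.
At 68.5°: h = 1.000, k = 2.227; principal scales a = 2.227, b = 1.000.
sin(ω/2) = (a − b)/(a + b) = 1.227/3.227 = 0.3802, so ω = 2 arcsin(0.3802) ≈ 44.7°.

44.7°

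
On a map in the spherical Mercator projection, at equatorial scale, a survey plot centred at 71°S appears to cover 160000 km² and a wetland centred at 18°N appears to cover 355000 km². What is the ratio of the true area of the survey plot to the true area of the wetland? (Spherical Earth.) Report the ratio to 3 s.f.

0.0528

Mercator's areal exaggeration is sec²φ; hence true area = (apparent area) · cos²φ.
True area of survey plot: 160000 × cos²(71°) = 160000 × 0.1060 = 16960 km².
True area of wetland: 355000 × cos²(18°) = 355000 × 0.9045 = 321100 km².
Ratio = 16960 / 321100 ≈ 0.0528.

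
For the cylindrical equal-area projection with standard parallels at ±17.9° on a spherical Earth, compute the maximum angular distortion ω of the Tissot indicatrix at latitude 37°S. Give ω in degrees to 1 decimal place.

A cylindrical equal-area projection with standard parallel φ₀ has meridian scale h = cos φ / cos φ₀ and parallel scale k = cos φ₀ / cos φ (so areas are preserved, h·k = 1).
At 37°: h = 0.8393, k = 1.192; principal scales a = 1.192, b = 0.8393.
sin(ω/2) = (a − b)/(a + b) = 0.3523/2.031 = 0.1735, so ω = 2 arcsin(0.1735) ≈ 20.0°.

20.0°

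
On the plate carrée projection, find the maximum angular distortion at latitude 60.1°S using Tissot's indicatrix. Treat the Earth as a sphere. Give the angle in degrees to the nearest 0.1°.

39.1°

Plate carrée maps x = Rλ, y = Rφ. The meridian scale is h = 1 and the parallel scale is k = 1/cos φ = sec φ.
At 60.1°: h = 1.000, k = 2.006; principal scales a = 2.006, b = 1.000.
sin(ω/2) = (a − b)/(a + b) = 1.006/3.006 = 0.3347, so ω = 2 arcsin(0.3347) ≈ 39.1°.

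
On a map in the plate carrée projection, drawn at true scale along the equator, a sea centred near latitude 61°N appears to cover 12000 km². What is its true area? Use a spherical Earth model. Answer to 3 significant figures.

In the plate carrée (x = Rλ, y = Rφ), meridians are true-scale (h = 1) and parallels are stretched by k = sec φ.
Areal scale = h·k = 1 × sec φ; at 61°, h = 1.000, k = 2.063, so h·k = 2.063.
True area = apparent / (areal scale) = 12000 / 2.063 ≈ 5820 km².

5820 km²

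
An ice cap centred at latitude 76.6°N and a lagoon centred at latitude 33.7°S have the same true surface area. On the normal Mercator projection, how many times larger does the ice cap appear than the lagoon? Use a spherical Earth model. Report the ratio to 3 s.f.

12.9

Mercator areal scale is sec²φ.
At 76.6°: sec²(76.6°) = 1/0.2317² = 18.62.
At 33.7°: sec²(33.7°) = 1/0.8320² = 1.445.
Ratio = 18.62/1.445 = cos²(33.7°)/cos²(76.6°) ≈ 12.9.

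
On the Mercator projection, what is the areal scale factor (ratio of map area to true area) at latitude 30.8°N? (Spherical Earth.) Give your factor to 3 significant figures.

For Mercator, h = k = sec φ (a conformal cylindrical projection has a single point scale, 1/cos φ).
Areal scale = k² = sec²φ = 1/cos²(30.8°) = 1/0.8590² = 1.355.

1.36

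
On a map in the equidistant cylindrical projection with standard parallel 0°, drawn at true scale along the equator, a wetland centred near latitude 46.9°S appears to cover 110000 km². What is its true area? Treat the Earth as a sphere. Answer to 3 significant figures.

75200 km²

Plate carrée maps x = Rλ, y = Rφ. The meridian scale is h = 1 and the parallel scale is k = 1/cos φ = sec φ.
Areal scale = h·k = 1 × sec φ; at 46.9°, h = 1.000, k = 1.464, so h·k = 1.464.
True area = apparent / (areal scale) = 110000 / 1.464 ≈ 75200 km².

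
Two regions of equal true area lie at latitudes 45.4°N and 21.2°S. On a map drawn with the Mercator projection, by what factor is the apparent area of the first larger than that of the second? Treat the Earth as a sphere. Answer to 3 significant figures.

1.76

Mercator is conformal with k = sec φ, so areal scale = k² = sec²φ.
At 45.4°: sec²(45.4°) = 1/0.7022² = 2.028.
At 21.2°: sec²(21.2°) = 1/0.9323² = 1.150.
Ratio = 2.028/1.150 = cos²(21.2°)/cos²(45.4°) ≈ 1.76.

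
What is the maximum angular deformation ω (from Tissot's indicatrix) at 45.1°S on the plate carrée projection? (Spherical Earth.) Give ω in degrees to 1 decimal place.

19.9°

In the plate carrée (x = Rλ, y = Rφ), meridians are true-scale (h = 1) and parallels are stretched by k = sec φ.
At 45.1°: h = 1.000, k = 1.417; principal scales a = 1.417, b = 1.000.
sin(ω/2) = (a − b)/(a + b) = 0.4167/2.417 = 0.1724, so ω = 2 arcsin(0.1724) ≈ 19.9°.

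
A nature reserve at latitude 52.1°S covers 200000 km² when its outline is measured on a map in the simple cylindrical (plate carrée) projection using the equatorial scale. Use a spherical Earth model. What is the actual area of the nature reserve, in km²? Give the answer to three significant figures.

Plate carrée maps x = Rλ, y = Rφ. The meridian scale is h = 1 and the parallel scale is k = 1/cos φ = sec φ.
Areal scale = h·k = 1 × sec φ; at 52.1°, h = 1.000, k = 1.628, so h·k = 1.628.
True area = apparent / (areal scale) = 200000 / 1.628 ≈ 123000 km².

123000 km²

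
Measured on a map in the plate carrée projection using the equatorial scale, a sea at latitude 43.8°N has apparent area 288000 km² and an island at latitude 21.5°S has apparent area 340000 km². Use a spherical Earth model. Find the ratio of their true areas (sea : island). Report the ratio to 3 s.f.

0.657

Plate carrée has h = 1 and k = sec φ, giving areal scale sec φ; true area = (apparent area) · cos φ.
True area of sea: 288000 × cos(43.8°) = 288000 × 0.7218 = 207900 km².
True area of island: 340000 × cos(21.5°) = 340000 × 0.9304 = 316300 km².
Ratio = 207900 / 316300 ≈ 0.657.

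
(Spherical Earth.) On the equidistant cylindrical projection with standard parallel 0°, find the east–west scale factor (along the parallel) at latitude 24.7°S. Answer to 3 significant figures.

In the plate carrée (x = Rλ, y = Rφ), meridians are true-scale (h = 1) and parallels are stretched by k = sec φ.
k = 1/cos 24.7° = 1/0.9085 = 1.101.

1.10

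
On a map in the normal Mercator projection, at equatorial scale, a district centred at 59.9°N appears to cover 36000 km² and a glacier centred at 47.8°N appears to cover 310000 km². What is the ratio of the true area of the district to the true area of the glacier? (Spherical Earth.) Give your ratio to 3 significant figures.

On Mercator the areal scale is sec²φ, so true area = apparent × cos²φ.
True area of district: 36000 × cos²(59.9°) = 36000 × 0.2515 = 9054 km².
True area of glacier: 310000 × cos²(47.8°) = 310000 × 0.4512 = 139900 km².
Ratio = 9054 / 139900 ≈ 0.0647.

0.0647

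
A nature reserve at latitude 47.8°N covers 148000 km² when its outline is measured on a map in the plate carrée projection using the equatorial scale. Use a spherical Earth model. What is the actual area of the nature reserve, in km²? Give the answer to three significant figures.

For the equirectangular projection with φ₀ = 0 (plate carrée), h = 1 along meridians and k = sec φ along parallels.
Areal scale = h·k = 1 × sec φ; at 47.8°, h = 1.000, k = 1.489, so h·k = 1.489.
True area = apparent / (areal scale) = 148000 / 1.489 ≈ 99400 km².

99400 km²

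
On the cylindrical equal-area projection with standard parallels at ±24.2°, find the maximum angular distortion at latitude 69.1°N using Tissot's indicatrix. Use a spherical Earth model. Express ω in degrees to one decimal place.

Cylindrical equal-area (φ₀ = 24.2°): h = cos φ / cos 24.2° along meridians, k = cos 24.2° / cos φ along parallels; h·k = 1.
At 69.1°: h = 0.3911, k = 2.557; principal scales a = 2.557, b = 0.3911.
sin(ω/2) = (a − b)/(a + b) = 2.166/2.948 = 0.7347, so ω = 2 arcsin(0.7347) ≈ 94.6°.

94.6°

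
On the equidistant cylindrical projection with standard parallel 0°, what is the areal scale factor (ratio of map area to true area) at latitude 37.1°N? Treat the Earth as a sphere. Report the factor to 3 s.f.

1.25

In the plate carrée (x = Rλ, y = Rφ), meridians are true-scale (h = 1) and parallels are stretched by k = sec φ.
Areal scale = h·k = 1 × sec φ; at 37.1°, h = 1.000, k = 1.254, so h·k = 1.254.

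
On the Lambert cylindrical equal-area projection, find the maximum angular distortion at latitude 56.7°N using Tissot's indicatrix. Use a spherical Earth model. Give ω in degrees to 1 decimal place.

64.9°

The Lambert cylindrical equal-area projection is the cylindrical equal-area projection with its standard parallel at the equator (φ₀ = 0). For cylindrical equal-area with standard parallel φ₀, h = cos φ / cos φ₀ and k = cos φ₀ / cos φ, so h·k = 1.
At 56.7°: h = 0.5490, k = 1.821; principal scales a = 1.821, b = 0.5490.
sin(ω/2) = (a − b)/(a + b) = 1.272/2.370 = 0.5368, so ω = 2 arcsin(0.5368) ≈ 64.9°.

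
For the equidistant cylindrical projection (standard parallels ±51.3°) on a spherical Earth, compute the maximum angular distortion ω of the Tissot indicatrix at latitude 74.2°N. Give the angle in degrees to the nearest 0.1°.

The equidistant cylindrical projection with φ₀ = 51.3° has h = 1 (meridians true) and k = cos φ₀ / cos φ along parallels.
At 74.2°: h = 1.000, k = 2.296; principal scales a = 2.296, b = 1.000.
sin(ω/2) = (a − b)/(a + b) = 1.296/3.296 = 0.3933, so ω = 2 arcsin(0.3933) ≈ 46.3°.

46.3°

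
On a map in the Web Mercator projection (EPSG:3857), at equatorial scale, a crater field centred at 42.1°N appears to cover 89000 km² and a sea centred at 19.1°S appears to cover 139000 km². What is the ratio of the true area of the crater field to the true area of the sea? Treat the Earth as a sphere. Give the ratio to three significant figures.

0.395

Since Mercator area scale is 1/cos²φ, the true area equals the apparent area multiplied by cos²φ.
True area of crater field: 89000 × cos²(42.1°) = 89000 × 0.5505 = 49000 km².
True area of sea: 139000 × cos²(19.1°) = 139000 × 0.8929 = 124100 km².
Ratio = 49000 / 124100 ≈ 0.395.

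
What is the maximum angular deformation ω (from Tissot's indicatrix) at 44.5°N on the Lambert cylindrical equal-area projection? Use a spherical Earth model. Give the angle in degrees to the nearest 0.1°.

The Lambert cylindrical equal-area projection is the cylindrical equal-area projection with its standard parallel at the equator (φ₀ = 0). For cylindrical equal-area with standard parallel φ₀, h = cos φ / cos φ₀ and k = cos φ₀ / cos φ, so h·k = 1.
At 44.5°: h = 0.7133, k = 1.402; principal scales a = 1.402, b = 0.7133.
sin(ω/2) = (a − b)/(a + b) = 0.6888/2.115 = 0.3256, so ω = 2 arcsin(0.3256) ≈ 38.0°.

38.0°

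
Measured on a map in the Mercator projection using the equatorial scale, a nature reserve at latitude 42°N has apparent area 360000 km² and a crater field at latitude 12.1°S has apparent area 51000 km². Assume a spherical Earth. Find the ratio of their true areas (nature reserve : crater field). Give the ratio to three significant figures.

4.08

Since Mercator area scale is 1/cos²φ, the true area equals the apparent area multiplied by cos²φ.
True area of nature reserve: 360000 × cos²(42°) = 360000 × 0.5523 = 198800 km².
True area of crater field: 51000 × cos²(12.1°) = 51000 × 0.9561 = 48760 km².
Ratio = 198800 / 48760 ≈ 4.08.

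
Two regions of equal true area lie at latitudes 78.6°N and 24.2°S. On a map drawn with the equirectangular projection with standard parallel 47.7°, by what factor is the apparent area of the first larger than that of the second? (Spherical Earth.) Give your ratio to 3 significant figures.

In the equirectangular projection with standard parallel φ₀ = 47.7° (x = Rλ cos φ₀, y = Rφ), meridians are true-scale (h = 1) and the parallel scale is k = cos φ₀ / cos φ.
Areal scale at 78.6°: h·k = 1.000 × 3.405 = 3.405.
Areal scale at 24.2°: h·k = 1.000 × 0.7379 = 0.7379.
Ratio = 3.405/0.7379 ≈ 4.61.

4.61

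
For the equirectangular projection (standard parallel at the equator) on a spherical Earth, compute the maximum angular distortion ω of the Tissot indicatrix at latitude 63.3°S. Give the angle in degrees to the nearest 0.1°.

44.7°

In the plate carrée (x = Rλ, y = Rφ), meridians are true-scale (h = 1) and parallels are stretched by k = sec φ.
At 63.3°: h = 1.000, k = 2.226; principal scales a = 2.226, b = 1.000.
sin(ω/2) = (a − b)/(a + b) = 1.226/3.226 = 0.3800, so ω = 2 arcsin(0.3800) ≈ 44.7°.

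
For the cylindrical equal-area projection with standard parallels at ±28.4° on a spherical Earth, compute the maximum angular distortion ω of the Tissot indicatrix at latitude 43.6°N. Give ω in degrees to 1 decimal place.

A cylindrical equal-area projection with standard parallel φ₀ has meridian scale h = cos φ / cos φ₀ and parallel scale k = cos φ₀ / cos φ (so areas are preserved, h·k = 1).
At 43.6°: h = 0.8233, k = 1.215; principal scales a = 1.215, b = 0.8233.
sin(ω/2) = (a − b)/(a + b) = 0.3914/2.038 = 0.1921, so ω = 2 arcsin(0.1921) ≈ 22.1°.

22.1°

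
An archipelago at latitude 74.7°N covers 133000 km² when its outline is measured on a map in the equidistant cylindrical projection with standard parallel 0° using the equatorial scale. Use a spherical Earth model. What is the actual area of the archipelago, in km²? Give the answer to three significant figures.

Plate carrée maps x = Rλ, y = Rφ. The meridian scale is h = 1 and the parallel scale is k = 1/cos φ = sec φ.
Areal scale = h·k = 1 × sec φ; at 74.7°, h = 1.000, k = 3.790, so h·k = 3.790.
True area = apparent / (areal scale) = 133000 / 3.790 ≈ 35100 km².

35100 km²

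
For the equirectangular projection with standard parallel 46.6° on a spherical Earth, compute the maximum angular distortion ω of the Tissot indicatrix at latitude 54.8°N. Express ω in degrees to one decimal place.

10.0°

The equidistant cylindrical projection with φ₀ = 46.6° has h = 1 (meridians true) and k = cos φ₀ / cos φ along parallels.
At 54.8°: h = 1.000, k = 1.192; principal scales a = 1.192, b = 1.000.
sin(ω/2) = (a − b)/(a + b) = 0.1920/2.192 = 0.08758, so ω = 2 arcsin(0.08758) ≈ 10.0°.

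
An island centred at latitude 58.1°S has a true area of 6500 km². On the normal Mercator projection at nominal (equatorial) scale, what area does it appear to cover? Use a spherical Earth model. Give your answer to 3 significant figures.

Mercator is conformal, so the point scale is isotropic: h = k = sec φ = 1/cos φ.
Areal scale = k² = sec²φ = 1/cos²(58.1°) = 1/0.5284² = 3.581.
Apparent area = 6500 × 3.581 ≈ 23300 km².

23300 km²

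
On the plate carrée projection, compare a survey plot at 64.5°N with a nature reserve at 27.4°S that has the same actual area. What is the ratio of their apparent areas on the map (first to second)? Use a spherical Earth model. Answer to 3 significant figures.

2.06

In the plate carrée (x = Rλ, y = Rφ), meridians are true-scale (h = 1) and parallels are stretched by k = sec φ.
Areal scale at 64.5°: h·k = 1.000 × 2.323 = 2.323.
Areal scale at 27.4°: h·k = 1.000 × 1.126 = 1.126.
Ratio = 2.323/1.126 ≈ 2.06.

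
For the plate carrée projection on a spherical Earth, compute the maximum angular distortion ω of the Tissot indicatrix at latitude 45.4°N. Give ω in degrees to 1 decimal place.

20.2°

Plate carrée maps x = Rλ, y = Rφ. The meridian scale is h = 1 and the parallel scale is k = 1/cos φ = sec φ.
At 45.4°: h = 1.000, k = 1.424; principal scales a = 1.424, b = 1.000.
sin(ω/2) = (a − b)/(a + b) = 0.4242/2.424 = 0.1750, so ω = 2 arcsin(0.1750) ≈ 20.2°.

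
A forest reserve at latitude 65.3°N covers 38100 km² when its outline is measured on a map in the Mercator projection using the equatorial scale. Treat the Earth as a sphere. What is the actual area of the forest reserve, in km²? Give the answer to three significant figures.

Mercator is conformal, so the point scale is isotropic: h = k = sec φ = 1/cos φ.
Areal scale = k² = sec²φ = 1/cos²(65.3°) = 1/0.4179² = 5.727.
True area = apparent / (areal scale) = 38100 / 5.727 ≈ 6650 km².

6650 km²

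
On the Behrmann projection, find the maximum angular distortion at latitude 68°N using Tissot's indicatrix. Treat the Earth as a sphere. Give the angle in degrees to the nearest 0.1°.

The Behrmann projection is cylindrical equal-area with φ₀ = 30°. A cylindrical equal-area projection with standard parallel φ₀ has meridian scale h = cos φ / cos φ₀ and parallel scale k = cos φ₀ / cos φ (so areas are preserved, h·k = 1).
At 68°: h = 0.4326, k = 2.312; principal scales a = 2.312, b = 0.4326.
sin(ω/2) = (a − b)/(a + b) = 1.879/2.744 = 0.6848, so ω = 2 arcsin(0.6848) ≈ 86.4°.

86.4°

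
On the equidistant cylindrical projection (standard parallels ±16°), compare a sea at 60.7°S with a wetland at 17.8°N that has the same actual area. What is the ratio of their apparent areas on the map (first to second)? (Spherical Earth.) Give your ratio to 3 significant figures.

1.95

The equidistant cylindrical projection with φ₀ = 16° has h = 1 (meridians true) and k = cos φ₀ / cos φ along parallels.
Areal scale at 60.7°: h·k = 1.000 × 1.964 = 1.964.
Areal scale at 17.8°: h·k = 1.000 × 1.010 = 1.010.
Ratio = 1.964/1.010 ≈ 1.95.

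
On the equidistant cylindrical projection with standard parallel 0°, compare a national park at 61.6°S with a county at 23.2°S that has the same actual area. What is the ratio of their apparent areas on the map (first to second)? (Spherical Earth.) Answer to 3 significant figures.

1.93

In the plate carrée (x = Rλ, y = Rφ), meridians are true-scale (h = 1) and parallels are stretched by k = sec φ.
Areal scale at 61.6°: h·k = 1.000 × 2.103 = 2.103.
Areal scale at 23.2°: h·k = 1.000 × 1.088 = 1.088.
Ratio = 2.103/1.088 ≈ 1.93.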